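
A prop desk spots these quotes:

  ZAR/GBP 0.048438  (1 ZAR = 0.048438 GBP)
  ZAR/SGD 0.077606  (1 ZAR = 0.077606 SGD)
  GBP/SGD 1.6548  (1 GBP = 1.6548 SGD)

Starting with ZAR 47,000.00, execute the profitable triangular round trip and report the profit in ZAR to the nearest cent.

Profitable loop is ZAR → GBP → SGD → ZAR:
ZAR 47,000.00 × 0.048438 = GBP 2,276.59
GBP 2,276.59 × 1.6548 = SGD 3,767.29
SGD 3,767.29 ÷ 0.077606 = ZAR 48,543.86
Profit = ZAR 48,543.86 − ZAR 47,000.00

Profit: ZAR 1,543.86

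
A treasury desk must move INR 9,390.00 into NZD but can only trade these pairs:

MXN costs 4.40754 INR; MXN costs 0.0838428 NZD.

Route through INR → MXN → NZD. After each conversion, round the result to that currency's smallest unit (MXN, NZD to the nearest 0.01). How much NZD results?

INR 9,390.00 ÷ 4.40754 = MXN 2,130.44
MXN 2,130.44 × 0.0838428 = NZD 178.62

NZD 178.62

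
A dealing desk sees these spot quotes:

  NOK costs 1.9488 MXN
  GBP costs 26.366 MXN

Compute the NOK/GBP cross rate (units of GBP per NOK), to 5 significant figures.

NOK/GBP = 0.073913

1 NOK × 1.9488 = 1.9488 MXN
1.9488 MXN ÷ 26.366 = 0.0739134 GBP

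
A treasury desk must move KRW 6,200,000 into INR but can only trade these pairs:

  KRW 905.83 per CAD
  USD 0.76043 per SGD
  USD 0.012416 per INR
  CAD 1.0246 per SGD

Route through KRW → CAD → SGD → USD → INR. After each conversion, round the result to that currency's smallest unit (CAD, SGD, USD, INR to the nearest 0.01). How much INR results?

KRW 6,200,000 ÷ 905.83 = CAD 6,844.55
CAD 6,844.55 ÷ 1.0246 = SGD 6,680.22
SGD 6,680.22 × 0.76043 = USD 5,079.84
USD 5,079.84 ÷ 0.012416 = INR 409,136.60

INR 409,136.60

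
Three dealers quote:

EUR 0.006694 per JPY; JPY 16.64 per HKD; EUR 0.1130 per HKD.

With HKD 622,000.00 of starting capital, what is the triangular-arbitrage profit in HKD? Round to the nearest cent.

Profit: HKD 9,000.64

Profitable loop is HKD → EUR → JPY → HKD:
HKD 622,000.00 × 0.1130 = EUR 70,286.00
EUR 70,286.00 ÷ 0.006694 = JPY 10,499,851
JPY 10,499,851 ÷ 16.64 = HKD 631,000.64
Profit = HKD 631,000.64 − HKD 622,000.00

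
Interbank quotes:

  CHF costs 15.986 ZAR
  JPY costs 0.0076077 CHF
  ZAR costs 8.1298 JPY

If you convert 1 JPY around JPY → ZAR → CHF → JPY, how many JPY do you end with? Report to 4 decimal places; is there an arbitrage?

Around JPY → ZAR → CHF → JPY: 1 ÷ 8.1298 ÷ 15.986 ÷ 0.0076077 = 1.011409
Product > 1; profitable direction is JPY → ZAR → CHF → JPY.

1.0114 (arbitrage exists)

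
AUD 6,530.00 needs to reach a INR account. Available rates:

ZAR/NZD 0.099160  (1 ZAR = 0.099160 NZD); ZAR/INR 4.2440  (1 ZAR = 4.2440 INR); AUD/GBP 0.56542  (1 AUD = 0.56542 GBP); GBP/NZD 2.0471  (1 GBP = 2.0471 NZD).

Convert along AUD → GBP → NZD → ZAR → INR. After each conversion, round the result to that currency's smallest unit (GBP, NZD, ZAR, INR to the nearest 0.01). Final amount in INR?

INR 323,490.71

AUD 6,530.00 × 0.56542 = GBP 3,692.19
GBP 3,692.19 × 2.0471 = NZD 7,558.28
NZD 7,558.28 ÷ 0.099160 = ZAR 76,223.07
ZAR 76,223.07 × 4.2440 = INR 323,490.71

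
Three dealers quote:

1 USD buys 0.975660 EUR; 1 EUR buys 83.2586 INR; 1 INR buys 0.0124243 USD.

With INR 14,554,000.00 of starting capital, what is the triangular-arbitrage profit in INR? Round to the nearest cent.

Profit: INR 134,650.73

Profitable loop is INR → USD → EUR → INR:
INR 14,554,000.00 × 0.0124243 = USD 180,823.26
USD 180,823.26 × 0.975660 = EUR 176,422.02
EUR 176,422.02 × 83.2586 = INR 14,688,650.73
Profit = INR 14,688,650.73 − INR 14,554,000.00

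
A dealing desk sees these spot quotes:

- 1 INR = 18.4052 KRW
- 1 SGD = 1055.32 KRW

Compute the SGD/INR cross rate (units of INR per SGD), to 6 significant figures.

1 SGD × 1055.32 = 1055.32 KRW
1055.32 KRW ÷ 18.4052 = 57.3381 INR

SGD/INR = 57.3381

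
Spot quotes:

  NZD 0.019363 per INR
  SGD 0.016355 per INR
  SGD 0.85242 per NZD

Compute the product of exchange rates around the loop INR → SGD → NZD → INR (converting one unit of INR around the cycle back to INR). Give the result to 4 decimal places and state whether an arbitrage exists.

Around INR → SGD → NZD → INR: 1 × 0.016355 ÷ 0.85242 ÷ 0.019363 = 0.990887
Product < 1; profitable direction is INR → NZD → SGD → INR.

0.9909 (arbitrage exists)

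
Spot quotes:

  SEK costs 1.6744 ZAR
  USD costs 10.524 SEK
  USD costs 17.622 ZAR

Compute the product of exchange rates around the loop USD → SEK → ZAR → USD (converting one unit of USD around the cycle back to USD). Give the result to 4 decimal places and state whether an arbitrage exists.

1.0000 (no arbitrage)

Around USD → SEK → ZAR → USD: 1 × 10.524 × 1.6744 ÷ 17.622 = 0.999965
Product ≈ 1 (deviation 0.003%, within rounding noise).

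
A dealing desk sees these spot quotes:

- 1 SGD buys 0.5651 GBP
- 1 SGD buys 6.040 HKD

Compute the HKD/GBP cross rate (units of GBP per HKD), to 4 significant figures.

HKD/GBP = 0.09356

1 HKD ÷ 6.040 = 0.165563 SGD
0.165563 SGD × 0.5651 = 0.0935596 GBP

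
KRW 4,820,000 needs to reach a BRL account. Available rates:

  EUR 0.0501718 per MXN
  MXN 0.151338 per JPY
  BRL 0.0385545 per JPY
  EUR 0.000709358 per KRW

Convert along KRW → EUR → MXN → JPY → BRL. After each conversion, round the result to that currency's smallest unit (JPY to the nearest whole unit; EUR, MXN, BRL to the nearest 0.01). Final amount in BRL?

KRW 4,820,000 × 0.000709358 = EUR 3,419.11
EUR 3,419.11 ÷ 0.0501718 = MXN 68,148.04
MXN 68,148.04 ÷ 0.151338 = JPY 450,304
JPY 450,304 × 0.0385545 = BRL 17,361.25

BRL 17,361.25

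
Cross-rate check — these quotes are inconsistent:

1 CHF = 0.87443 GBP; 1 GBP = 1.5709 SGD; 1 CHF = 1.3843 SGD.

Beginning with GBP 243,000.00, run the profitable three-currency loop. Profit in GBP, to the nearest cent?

Profitable loop is GBP → CHF → SGD → GBP:
GBP 243,000.00 ÷ 0.87443 = CHF 277,895.31
CHF 277,895.31 × 1.3843 = SGD 384,690.48
SGD 384,690.48 ÷ 1.5709 = GBP 244,885.41
Profit = GBP 244,885.41 − GBP 243,000.00

Profit: GBP 1,885.41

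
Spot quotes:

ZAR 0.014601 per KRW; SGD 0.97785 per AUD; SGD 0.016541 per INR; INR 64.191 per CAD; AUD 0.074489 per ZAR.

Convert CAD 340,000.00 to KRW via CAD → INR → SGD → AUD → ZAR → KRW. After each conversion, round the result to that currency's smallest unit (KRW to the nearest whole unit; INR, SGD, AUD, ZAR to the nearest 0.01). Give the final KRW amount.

KRW 339,443,762

CAD 340,000.00 × 64.191 = INR 21,824,940.00
INR 21,824,940.00 × 0.016541 = SGD 361,006.33
SGD 361,006.33 ÷ 0.97785 = AUD 369,183.75
AUD 369,183.75 ÷ 0.074489 = ZAR 4,956,218.37
ZAR 4,956,218.37 ÷ 0.014601 = KRW 339,443,762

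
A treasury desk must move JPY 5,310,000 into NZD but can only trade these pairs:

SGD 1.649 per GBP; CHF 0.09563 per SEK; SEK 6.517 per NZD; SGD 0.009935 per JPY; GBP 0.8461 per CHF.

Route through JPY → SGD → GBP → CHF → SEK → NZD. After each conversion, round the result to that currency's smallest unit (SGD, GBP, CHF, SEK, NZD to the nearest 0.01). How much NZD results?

JPY 5,310,000 × 0.009935 = SGD 52,754.85
SGD 52,754.85 ÷ 1.649 = GBP 31,992.03
GBP 31,992.03 ÷ 0.8461 = CHF 37,811.17
CHF 37,811.17 ÷ 0.09563 = SEK 395,390.25
SEK 395,390.25 ÷ 6.517 = NZD 60,670.59

NZD 60,670.59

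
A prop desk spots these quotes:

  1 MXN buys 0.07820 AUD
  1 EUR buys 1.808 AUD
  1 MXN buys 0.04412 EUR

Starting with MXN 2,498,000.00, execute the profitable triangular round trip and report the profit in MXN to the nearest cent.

Profit: MXN 50,118.44

Profitable loop is MXN → EUR → AUD → MXN:
MXN 2,498,000.00 × 0.04412 = EUR 110,211.76
EUR 110,211.76 × 1.808 = AUD 199,262.86
AUD 199,262.86 ÷ 0.07820 = MXN 2,548,118.44
Profit = MXN 2,548,118.44 − MXN 2,498,000.00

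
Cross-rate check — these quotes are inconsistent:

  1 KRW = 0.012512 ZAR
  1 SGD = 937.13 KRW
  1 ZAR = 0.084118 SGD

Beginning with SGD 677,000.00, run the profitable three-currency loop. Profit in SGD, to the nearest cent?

Profitable loop is SGD → ZAR → KRW → SGD:
SGD 677,000.00 ÷ 0.084118 = ZAR 8,048,217.98
ZAR 8,048,217.98 ÷ 0.012512 = KRW 643,239,928
KRW 643,239,928 ÷ 937.13 = SGD 686,393.49
Profit = SGD 686,393.49 − SGD 677,000.00

Profit: SGD 9,393.49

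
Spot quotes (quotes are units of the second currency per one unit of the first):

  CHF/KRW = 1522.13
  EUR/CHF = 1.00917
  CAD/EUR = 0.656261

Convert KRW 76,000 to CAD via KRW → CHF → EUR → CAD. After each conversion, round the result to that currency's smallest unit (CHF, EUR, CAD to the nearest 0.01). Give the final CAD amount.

KRW 76,000 ÷ 1522.13 = CHF 49.93
CHF 49.93 ÷ 1.00917 = EUR 49.48
EUR 49.48 ÷ 0.656261 = CAD 75.40

CAD 75.40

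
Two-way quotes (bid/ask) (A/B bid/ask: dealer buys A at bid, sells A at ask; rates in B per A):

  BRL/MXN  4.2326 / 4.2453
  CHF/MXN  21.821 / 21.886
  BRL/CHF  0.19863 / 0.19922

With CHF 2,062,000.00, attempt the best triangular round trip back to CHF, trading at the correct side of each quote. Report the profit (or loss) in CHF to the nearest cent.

Best loop CHF → MXN → BRL → CHF:
CHF 2,062,000.00 × 21.821 (sell CHF at bid) = MXN 44,994,902.00
MXN 44,994,902.00 ÷ 4.2453 (buy BRL at ask) = BRL 10,598,756.74
BRL 10,598,756.74 × 0.19863 (sell BRL at bid) = CHF 2,105,231.05

Net profit: CHF 43,231.05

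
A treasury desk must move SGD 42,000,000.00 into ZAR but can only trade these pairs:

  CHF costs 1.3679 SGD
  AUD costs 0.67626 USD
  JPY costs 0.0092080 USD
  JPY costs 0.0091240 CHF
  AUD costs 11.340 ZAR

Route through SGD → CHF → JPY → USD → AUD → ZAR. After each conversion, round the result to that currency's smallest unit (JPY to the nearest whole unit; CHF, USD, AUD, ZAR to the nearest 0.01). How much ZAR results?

ZAR 519,606,205.70

SGD 42,000,000.00 ÷ 1.3679 = CHF 30,703,998.83
CHF 30,703,998.83 ÷ 0.0091240 = JPY 3,365,190,578
JPY 3,365,190,578 × 0.0092080 = USD 30,986,674.84
USD 30,986,674.84 ÷ 0.67626 = AUD 45,820,653.06
AUD 45,820,653.06 × 11.340 = ZAR 519,606,205.70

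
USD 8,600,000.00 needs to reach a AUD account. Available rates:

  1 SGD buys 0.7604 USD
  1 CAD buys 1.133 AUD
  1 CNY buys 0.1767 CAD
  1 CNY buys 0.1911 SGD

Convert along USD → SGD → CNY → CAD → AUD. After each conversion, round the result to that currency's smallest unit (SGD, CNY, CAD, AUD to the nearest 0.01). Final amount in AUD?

AUD 11,848,465.69

USD 8,600,000.00 ÷ 0.7604 = SGD 11,309,836.93
SGD 11,309,836.93 ÷ 0.1911 = CNY 59,182,820.15
CNY 59,182,820.15 × 0.1767 = CAD 10,457,604.32
CAD 10,457,604.32 × 1.133 = AUD 11,848,465.69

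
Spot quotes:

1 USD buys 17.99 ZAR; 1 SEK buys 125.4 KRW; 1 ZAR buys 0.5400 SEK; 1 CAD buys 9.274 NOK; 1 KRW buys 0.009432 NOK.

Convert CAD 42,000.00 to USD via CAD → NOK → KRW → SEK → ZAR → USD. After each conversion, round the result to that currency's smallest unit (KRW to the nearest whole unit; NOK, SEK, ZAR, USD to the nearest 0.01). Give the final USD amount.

CAD 42,000.00 × 9.274 = NOK 389,508.00
NOK 389,508.00 ÷ 0.009432 = KRW 41,296,438
KRW 41,296,438 ÷ 125.4 = SEK 329,317.69
SEK 329,317.69 ÷ 0.5400 = ZAR 609,847.57
ZAR 609,847.57 ÷ 17.99 = USD 33,899.25

USD 33,899.25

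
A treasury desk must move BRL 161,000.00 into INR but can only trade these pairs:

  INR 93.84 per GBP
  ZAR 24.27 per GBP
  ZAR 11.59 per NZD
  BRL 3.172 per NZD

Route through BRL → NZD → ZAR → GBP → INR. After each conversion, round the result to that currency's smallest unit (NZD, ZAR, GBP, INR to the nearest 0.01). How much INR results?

BRL 161,000.00 ÷ 3.172 = NZD 50,756.62
NZD 50,756.62 × 11.59 = ZAR 588,269.23
ZAR 588,269.23 ÷ 24.27 = GBP 24,238.53
GBP 24,238.53 × 93.84 = INR 2,274,543.66

INR 2,274,543.66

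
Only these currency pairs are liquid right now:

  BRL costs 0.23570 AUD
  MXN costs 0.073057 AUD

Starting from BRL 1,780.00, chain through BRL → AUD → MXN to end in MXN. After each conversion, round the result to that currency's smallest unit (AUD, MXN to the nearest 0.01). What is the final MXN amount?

BRL 1,780.00 × 0.23570 = AUD 419.55
AUD 419.55 ÷ 0.073057 = MXN 5,742.78

MXN 5,742.78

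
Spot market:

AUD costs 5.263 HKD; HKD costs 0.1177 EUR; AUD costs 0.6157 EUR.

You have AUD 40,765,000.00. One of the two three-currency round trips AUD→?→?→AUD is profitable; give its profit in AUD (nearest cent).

Profit: AUD 248,622.14

Profitable loop is AUD → HKD → EUR → AUD:
AUD 40,765,000.00 × 5.263 = HKD 214,546,195.00
HKD 214,546,195.00 × 0.1177 = EUR 25,252,087.15
EUR 25,252,087.15 ÷ 0.6157 = AUD 41,013,622.14
Profit = AUD 41,013,622.14 − AUD 40,765,000.00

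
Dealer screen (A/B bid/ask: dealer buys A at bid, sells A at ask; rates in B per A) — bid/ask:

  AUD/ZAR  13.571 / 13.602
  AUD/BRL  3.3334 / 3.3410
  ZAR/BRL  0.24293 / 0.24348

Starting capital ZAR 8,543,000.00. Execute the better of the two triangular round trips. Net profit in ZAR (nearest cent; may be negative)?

Net profit: ZAR 55,679.74

Best loop ZAR → AUD → BRL → ZAR:
ZAR 8,543,000.00 ÷ 13.602 (buy AUD at ask) = AUD 628,069.40
AUD 628,069.40 × 3.3334 (sell AUD at bid) = BRL 2,093,606.54
BRL 2,093,606.54 ÷ 0.24348 (buy ZAR at ask) = ZAR 8,598,679.74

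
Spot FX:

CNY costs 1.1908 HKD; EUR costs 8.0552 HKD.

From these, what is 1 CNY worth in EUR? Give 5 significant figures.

CNY/EUR = 0.14783

1 CNY × 1.1908 = 1.1908 HKD
1.1908 HKD ÷ 8.0552 = 0.14783 EUR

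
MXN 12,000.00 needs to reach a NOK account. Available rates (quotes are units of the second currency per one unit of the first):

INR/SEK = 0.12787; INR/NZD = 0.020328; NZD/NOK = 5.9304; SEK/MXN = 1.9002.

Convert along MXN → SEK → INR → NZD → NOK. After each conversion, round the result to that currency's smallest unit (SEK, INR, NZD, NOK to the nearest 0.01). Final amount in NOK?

MXN 12,000.00 ÷ 1.9002 = SEK 6,315.12
SEK 6,315.12 ÷ 0.12787 = INR 49,387.03
INR 49,387.03 × 0.020328 = NZD 1,003.94
NZD 1,003.94 × 5.9304 = NOK 5,953.77

NOK 5,953.77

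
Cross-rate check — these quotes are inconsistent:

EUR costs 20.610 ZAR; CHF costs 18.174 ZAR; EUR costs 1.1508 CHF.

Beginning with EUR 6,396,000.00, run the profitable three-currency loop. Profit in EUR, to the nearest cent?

Profitable loop is EUR → CHF → ZAR → EUR:
EUR 6,396,000.00 × 1.1508 = CHF 7,360,516.80
CHF 7,360,516.80 × 18.174 = ZAR 133,770,032.32
ZAR 133,770,032.32 ÷ 20.610 = EUR 6,490,540.14
Profit = EUR 6,490,540.14 − EUR 6,396,000.00

Profit: EUR 94,540.14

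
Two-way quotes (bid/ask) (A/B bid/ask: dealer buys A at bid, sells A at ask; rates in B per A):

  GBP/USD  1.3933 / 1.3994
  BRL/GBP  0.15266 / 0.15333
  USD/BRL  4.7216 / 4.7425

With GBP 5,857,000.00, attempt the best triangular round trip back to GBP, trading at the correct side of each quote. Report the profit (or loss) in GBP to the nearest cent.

Net profit: GBP 25,125.84

Best loop GBP → USD → BRL → GBP:
GBP 5,857,000.00 × 1.3933 (sell GBP at bid) = USD 8,160,558.10
USD 8,160,558.10 × 4.7216 (sell USD at bid) = BRL 38,530,891.12
BRL 38,530,891.12 × 0.15266 (sell BRL at bid) = GBP 5,882,125.84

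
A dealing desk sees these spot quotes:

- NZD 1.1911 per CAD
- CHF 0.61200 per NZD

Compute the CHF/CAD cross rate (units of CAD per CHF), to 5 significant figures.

CHF/CAD = 1.3718

1 CHF ÷ 0.61200 = 1.63399 NZD
1.63399 NZD ÷ 1.1911 = 1.37183 CAD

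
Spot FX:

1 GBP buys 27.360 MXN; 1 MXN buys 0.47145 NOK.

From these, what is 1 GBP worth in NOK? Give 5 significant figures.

GBP/NOK = 12.899

1 GBP × 27.360 = 27.36 MXN
27.36 MXN × 0.47145 = 12.8989 NOK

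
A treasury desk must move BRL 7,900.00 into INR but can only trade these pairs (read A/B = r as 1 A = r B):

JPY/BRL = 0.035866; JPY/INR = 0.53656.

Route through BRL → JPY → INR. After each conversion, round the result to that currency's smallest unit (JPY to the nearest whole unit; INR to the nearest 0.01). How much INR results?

INR 118,184.85

BRL 7,900.00 ÷ 0.035866 = JPY 220,264
JPY 220,264 × 0.53656 = INR 118,184.85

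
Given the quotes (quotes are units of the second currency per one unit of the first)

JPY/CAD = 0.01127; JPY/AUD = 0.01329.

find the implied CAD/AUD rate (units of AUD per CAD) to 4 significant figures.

CAD/AUD = 1.179

1 CAD ÷ 0.01127 = 88.7311 JPY
88.7311 JPY × 0.01329 = 1.17924 AUD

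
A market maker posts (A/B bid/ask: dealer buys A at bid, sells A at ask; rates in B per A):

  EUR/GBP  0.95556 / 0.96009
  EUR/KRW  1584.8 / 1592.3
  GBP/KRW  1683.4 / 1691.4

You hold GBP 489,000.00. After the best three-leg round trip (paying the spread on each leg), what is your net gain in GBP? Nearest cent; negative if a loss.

Best loop GBP → KRW → EUR → GBP:
GBP 489,000.00 × 1683.4 (sell GBP at bid) = KRW 823,182,600
KRW 823,182,600 ÷ 1592.3 (buy EUR at ask) = EUR 516,977.08
EUR 516,977.08 × 0.95556 (sell EUR at bid) = GBP 494,002.62

Net profit: GBP 5,002.62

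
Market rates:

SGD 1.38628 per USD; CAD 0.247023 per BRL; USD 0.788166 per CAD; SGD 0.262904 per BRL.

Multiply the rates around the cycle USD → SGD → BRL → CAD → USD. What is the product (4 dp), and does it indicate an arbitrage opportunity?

Around USD → SGD → BRL → CAD → USD: 1 × 1.38628 ÷ 0.262904 × 0.247023 × 0.788166 = 1.026618
Product > 1; profitable direction is USD → SGD → BRL → CAD → USD.

1.0266 (arbitrage exists)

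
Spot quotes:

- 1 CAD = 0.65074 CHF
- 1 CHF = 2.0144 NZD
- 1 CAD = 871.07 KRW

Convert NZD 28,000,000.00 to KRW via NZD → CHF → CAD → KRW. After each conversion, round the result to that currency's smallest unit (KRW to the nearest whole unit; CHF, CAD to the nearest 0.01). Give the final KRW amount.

NZD 28,000,000.00 ÷ 2.0144 = CHF 13,899,920.57
CHF 13,899,920.57 ÷ 0.65074 = CAD 21,360,175.45
CAD 21,360,175.45 × 871.07 = KRW 18,606,208,029

KRW 18,606,208,029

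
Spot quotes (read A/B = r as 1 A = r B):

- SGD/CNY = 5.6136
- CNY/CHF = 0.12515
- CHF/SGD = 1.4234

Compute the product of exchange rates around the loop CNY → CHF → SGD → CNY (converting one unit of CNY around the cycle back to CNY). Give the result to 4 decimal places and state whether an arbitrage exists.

1.0000 (no arbitrage)

Around CNY → CHF → SGD → CNY: 1 × 0.12515 × 1.4234 × 5.6136 = 0.999998
Product ≈ 1 (deviation 0.000%, within rounding noise).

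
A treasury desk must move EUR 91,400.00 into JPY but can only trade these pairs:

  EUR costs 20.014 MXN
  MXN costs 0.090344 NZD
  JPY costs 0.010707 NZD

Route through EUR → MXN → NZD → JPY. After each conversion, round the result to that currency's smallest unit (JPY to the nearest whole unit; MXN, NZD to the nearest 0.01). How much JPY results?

EUR 91,400.00 × 20.014 = MXN 1,829,279.60
MXN 1,829,279.60 × 0.090344 = NZD 165,264.44
NZD 165,264.44 ÷ 0.010707 = JPY 15,435,177

JPY 15,435,177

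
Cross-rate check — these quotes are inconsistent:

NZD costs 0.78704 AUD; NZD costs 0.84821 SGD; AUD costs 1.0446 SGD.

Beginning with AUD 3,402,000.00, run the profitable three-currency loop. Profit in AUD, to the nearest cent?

Profit: AUD 107,868.70

Profitable loop is AUD → NZD → SGD → AUD:
AUD 3,402,000.00 ÷ 0.78704 = NZD 4,322,524.90
NZD 4,322,524.90 × 0.84821 = SGD 3,666,408.85
SGD 3,666,408.85 ÷ 1.0446 = AUD 3,509,868.70
Profit = AUD 3,509,868.70 − AUD 3,402,000.00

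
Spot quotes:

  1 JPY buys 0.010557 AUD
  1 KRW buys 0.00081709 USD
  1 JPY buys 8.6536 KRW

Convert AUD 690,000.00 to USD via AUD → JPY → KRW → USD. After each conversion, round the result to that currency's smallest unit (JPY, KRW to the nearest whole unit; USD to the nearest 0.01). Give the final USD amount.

AUD 690,000.00 ÷ 0.010557 = JPY 65,359,477
JPY 65,359,477 × 8.6536 = KRW 565,594,770
KRW 565,594,770 × 0.00081709 = USD 462,141.83

USD 462,141.83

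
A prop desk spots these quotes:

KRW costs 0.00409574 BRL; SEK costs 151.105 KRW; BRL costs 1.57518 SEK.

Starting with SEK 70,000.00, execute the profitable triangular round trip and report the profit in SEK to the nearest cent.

Profitable loop is SEK → BRL → KRW → SEK:
SEK 70,000.00 ÷ 1.57518 = BRL 44,439.37
BRL 44,439.37 ÷ 0.00409574 = KRW 10,850,143
KRW 10,850,143 ÷ 151.105 = SEK 71,805.32
Profit = SEK 71,805.32 − SEK 70,000.00

Profit: SEK 1,805.32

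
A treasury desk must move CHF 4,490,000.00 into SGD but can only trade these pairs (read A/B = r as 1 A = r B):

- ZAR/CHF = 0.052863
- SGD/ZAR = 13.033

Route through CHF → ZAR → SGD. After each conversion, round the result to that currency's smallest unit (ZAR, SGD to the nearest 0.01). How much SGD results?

SGD 6,517,036.30

CHF 4,490,000.00 ÷ 0.052863 = ZAR 84,936,534.06
ZAR 84,936,534.06 ÷ 13.033 = SGD 6,517,036.30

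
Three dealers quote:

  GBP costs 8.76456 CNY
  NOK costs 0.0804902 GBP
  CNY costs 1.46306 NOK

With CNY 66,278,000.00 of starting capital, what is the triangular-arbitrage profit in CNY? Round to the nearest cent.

Profitable loop is CNY → NOK → GBP → CNY:
CNY 66,278,000.00 × 1.46306 = NOK 96,968,690.68
NOK 96,968,690.68 × 0.0804902 = GBP 7,805,029.31
GBP 7,805,029.31 × 8.76456 = CNY 68,407,647.66
Profit = CNY 68,407,647.66 − CNY 66,278,000.00

Profit: CNY 2,129,647.66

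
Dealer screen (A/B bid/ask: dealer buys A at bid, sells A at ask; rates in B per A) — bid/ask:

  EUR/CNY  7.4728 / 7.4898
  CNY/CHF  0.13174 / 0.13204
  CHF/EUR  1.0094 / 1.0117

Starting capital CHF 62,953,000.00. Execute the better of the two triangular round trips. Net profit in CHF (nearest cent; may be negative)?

Net result: CHF -32,966.60 (no profitable arbitrage after spreads)

Best loop CHF → CNY → EUR → CHF:
CHF 62,953,000.00 ÷ 0.13204 (buy CNY at ask) = CNY 476,772,190.25
CNY 476,772,190.25 ÷ 7.4898 (buy EUR at ask) = EUR 63,656,197.80
EUR 63,656,197.80 ÷ 1.0117 (buy CHF at ask) = CHF 62,920,033.40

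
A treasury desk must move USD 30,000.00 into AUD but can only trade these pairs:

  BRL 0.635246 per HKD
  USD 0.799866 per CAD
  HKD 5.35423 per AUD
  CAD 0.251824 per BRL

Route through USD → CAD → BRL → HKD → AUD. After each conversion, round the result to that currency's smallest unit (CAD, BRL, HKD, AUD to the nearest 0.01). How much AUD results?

AUD 43,789.29

USD 30,000.00 ÷ 0.799866 = CAD 37,506.28
CAD 37,506.28 ÷ 0.251824 = BRL 148,938.46
BRL 148,938.46 ÷ 0.635246 = HKD 234,457.93
HKD 234,457.93 ÷ 5.35423 = AUD 43,789.29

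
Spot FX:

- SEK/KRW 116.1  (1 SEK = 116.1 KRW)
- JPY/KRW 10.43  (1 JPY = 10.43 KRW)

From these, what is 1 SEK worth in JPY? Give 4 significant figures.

SEK/JPY = 11.13

1 SEK × 116.1 = 116.1 KRW
116.1 KRW ÷ 10.43 = 11.1314 JPY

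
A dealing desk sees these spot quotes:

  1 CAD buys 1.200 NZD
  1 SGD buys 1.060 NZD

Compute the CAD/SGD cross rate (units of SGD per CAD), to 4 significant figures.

1 CAD × 1.200 = 1.2 NZD
1.2 NZD ÷ 1.060 = 1.13208 SGD

CAD/SGD = 1.132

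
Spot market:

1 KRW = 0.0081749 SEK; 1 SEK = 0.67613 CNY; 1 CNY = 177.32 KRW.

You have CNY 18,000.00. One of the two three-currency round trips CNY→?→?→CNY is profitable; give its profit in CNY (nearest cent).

Profit: CNY 365.47

Profitable loop is CNY → SEK → KRW → CNY:
CNY 18,000.00 ÷ 0.67613 = SEK 26,622.10
SEK 26,622.10 ÷ 0.0081749 = KRW 3,256,566
KRW 3,256,566 ÷ 177.32 = CNY 18,365.47
Profit = CNY 18,365.47 − CNY 18,000.00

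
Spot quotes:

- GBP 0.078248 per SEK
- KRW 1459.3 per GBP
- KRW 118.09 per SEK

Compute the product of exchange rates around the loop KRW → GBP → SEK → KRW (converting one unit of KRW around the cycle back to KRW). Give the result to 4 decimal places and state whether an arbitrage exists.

Around KRW → GBP → SEK → KRW: 1 ÷ 1459.3 ÷ 0.078248 × 118.09 = 1.034178
Product > 1; profitable direction is KRW → GBP → SEK → KRW.

1.0342 (arbitrage exists)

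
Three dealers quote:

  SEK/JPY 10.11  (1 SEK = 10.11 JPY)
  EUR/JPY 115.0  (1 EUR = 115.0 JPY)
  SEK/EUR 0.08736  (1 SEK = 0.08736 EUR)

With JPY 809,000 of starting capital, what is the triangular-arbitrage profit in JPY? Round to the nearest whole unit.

Profitable loop is JPY → EUR → SEK → JPY:
JPY 809,000 ÷ 115.0 = EUR 7,034.78
EUR 7,034.78 ÷ 0.08736 = SEK 80,526.36
SEK 80,526.36 × 10.11 = JPY 814,121
Profit = JPY 814,121 − JPY 809,000

Profit: JPY 5,121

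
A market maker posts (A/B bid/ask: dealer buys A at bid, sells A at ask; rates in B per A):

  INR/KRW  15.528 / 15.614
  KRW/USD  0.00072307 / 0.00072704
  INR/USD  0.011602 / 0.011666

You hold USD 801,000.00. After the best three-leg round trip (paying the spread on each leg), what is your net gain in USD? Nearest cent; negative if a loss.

Best loop USD → KRW → INR → USD:
USD 801,000.00 ÷ 0.00072704 (buy KRW at ask) = KRW 1,101,727,553
KRW 1,101,727,553 ÷ 15.614 (buy INR at ask) = INR 70,560,237.79
INR 70,560,237.79 × 0.011602 (sell INR at bid) = USD 818,639.88

Net profit: USD 17,639.88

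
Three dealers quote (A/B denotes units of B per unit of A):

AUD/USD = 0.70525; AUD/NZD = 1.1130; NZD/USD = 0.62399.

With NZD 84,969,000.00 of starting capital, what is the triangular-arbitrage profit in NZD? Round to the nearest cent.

Profit: NZD 1,315,106.81

Profitable loop is NZD → AUD → USD → NZD:
NZD 84,969,000.00 ÷ 1.1130 = AUD 76,342,318.06
AUD 76,342,318.06 × 0.70525 = USD 53,840,419.81
USD 53,840,419.81 ÷ 0.62399 = NZD 86,284,106.81
Profit = NZD 86,284,106.81 − NZD 84,969,000.00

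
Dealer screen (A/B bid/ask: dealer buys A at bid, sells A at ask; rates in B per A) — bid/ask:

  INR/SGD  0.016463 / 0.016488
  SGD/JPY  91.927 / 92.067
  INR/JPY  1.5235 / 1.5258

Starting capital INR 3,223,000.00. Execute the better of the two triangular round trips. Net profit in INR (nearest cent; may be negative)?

Best loop INR → JPY → SGD → INR:
INR 3,223,000.00 × 1.5235 (sell INR at bid) = JPY 4,910,240
JPY 4,910,240 ÷ 92.067 (buy SGD at ask) = SGD 53,333.34
SGD 53,333.34 ÷ 0.016488 (buy INR at ask) = INR 3,234,676.05

Net profit: INR 11,676.05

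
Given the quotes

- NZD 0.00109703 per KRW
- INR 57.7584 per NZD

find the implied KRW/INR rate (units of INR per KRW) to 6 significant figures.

KRW/INR = 0.0633627

1 KRW × 0.00109703 = 0.00109703 NZD
0.00109703 NZD × 57.7584 = 0.0633627 INR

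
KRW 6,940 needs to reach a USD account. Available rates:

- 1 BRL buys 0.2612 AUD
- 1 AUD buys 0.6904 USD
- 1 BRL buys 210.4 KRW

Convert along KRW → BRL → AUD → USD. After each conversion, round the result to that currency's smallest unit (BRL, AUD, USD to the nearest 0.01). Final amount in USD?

USD 5.94

KRW 6,940 ÷ 210.4 = BRL 32.98
BRL 32.98 × 0.2612 = AUD 8.61
AUD 8.61 × 0.6904 = USD 5.94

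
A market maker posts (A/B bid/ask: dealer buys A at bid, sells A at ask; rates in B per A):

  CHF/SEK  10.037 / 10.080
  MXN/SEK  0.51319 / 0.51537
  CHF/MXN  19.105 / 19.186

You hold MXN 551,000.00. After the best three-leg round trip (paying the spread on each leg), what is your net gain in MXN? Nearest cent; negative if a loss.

Best loop MXN → CHF → SEK → MXN:
MXN 551,000.00 ÷ 19.186 (buy CHF at ask) = CHF 28,718.86
CHF 28,718.86 × 10.037 (sell CHF at bid) = SEK 288,251.17
SEK 288,251.17 ÷ 0.51537 (buy MXN at ask) = MXN 559,309.18

Net profit: MXN 8,309.18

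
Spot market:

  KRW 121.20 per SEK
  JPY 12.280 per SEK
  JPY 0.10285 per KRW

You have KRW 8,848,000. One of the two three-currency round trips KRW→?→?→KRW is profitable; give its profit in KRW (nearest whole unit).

Profit: KRW 133,599

Profitable loop is KRW → JPY → SEK → KRW:
KRW 8,848,000 × 0.10285 = JPY 910,017
JPY 910,017 ÷ 12.280 = SEK 74,105.60
SEK 74,105.60 × 121.20 = KRW 8,981,599
Profit = KRW 8,981,599 − KRW 8,848,000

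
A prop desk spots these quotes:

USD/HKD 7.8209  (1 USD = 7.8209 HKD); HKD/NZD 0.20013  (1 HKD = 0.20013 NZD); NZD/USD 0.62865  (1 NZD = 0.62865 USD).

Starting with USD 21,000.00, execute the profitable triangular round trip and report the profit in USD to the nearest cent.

Profitable loop is USD → NZD → HKD → USD:
USD 21,000.00 ÷ 0.62865 = NZD 33,404.92
NZD 33,404.92 ÷ 0.20013 = HKD 166,916.08
HKD 166,916.08 ÷ 7.8209 = USD 21,342.31
Profit = USD 21,342.31 − USD 21,000.00

Profit: USD 342.31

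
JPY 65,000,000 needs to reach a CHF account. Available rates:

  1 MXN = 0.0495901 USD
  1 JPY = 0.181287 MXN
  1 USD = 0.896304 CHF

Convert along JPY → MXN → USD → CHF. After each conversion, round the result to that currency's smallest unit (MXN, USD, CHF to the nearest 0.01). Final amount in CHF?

JPY 65,000,000 × 0.181287 = MXN 11,783,655.00
MXN 11,783,655.00 × 0.0495901 = USD 584,352.63
USD 584,352.63 × 0.896304 = CHF 523,757.60

CHF 523,757.60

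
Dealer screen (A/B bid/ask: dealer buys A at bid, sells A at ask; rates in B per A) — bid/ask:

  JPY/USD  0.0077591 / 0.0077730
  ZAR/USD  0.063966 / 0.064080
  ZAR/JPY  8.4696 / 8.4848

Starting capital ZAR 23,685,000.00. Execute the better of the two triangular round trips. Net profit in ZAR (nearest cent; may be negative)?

Best loop ZAR → JPY → USD → ZAR:
ZAR 23,685,000.00 × 8.4696 (sell ZAR at bid) = JPY 200,602,476
JPY 200,602,476 × 0.0077591 (sell JPY at bid) = USD 1,556,494.67
USD 1,556,494.67 ÷ 0.064080 (buy ZAR at ask) = ZAR 24,289,866.91

Net profit: ZAR 604,866.91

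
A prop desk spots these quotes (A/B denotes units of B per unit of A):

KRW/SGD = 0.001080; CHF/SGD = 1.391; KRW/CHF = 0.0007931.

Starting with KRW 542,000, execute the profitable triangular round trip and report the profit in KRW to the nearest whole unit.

Profit: KRW 11,644

Profitable loop is KRW → CHF → SGD → KRW:
KRW 542,000 × 0.0007931 = CHF 429.86
CHF 429.86 × 1.391 = SGD 597.94
SGD 597.94 ÷ 0.001080 = KRW 553,644
Profit = KRW 553,644 − KRW 542,000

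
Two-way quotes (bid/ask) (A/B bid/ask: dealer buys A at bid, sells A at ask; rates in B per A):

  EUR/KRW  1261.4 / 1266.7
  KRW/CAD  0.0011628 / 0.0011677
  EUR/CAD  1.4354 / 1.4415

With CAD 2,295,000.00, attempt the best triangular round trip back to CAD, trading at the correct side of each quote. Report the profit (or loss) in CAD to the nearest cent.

Best loop CAD → EUR → KRW → CAD:
CAD 2,295,000.00 ÷ 1.4415 (buy EUR at ask) = EUR 1,592,091.57
EUR 1,592,091.57 × 1261.4 (sell EUR at bid) = KRW 2,008,264,308
KRW 2,008,264,308 × 0.0011628 (sell KRW at bid) = CAD 2,335,209.74

Net profit: CAD 40,209.74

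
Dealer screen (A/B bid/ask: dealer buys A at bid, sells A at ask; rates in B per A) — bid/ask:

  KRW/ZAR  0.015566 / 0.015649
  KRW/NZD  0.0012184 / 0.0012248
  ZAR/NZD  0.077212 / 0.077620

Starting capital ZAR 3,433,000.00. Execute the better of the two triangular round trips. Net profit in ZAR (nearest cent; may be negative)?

Net profit: ZAR 10,526.78

Best loop ZAR → KRW → NZD → ZAR:
ZAR 3,433,000.00 ÷ 0.015649 (buy KRW at ask) = KRW 219,375,040
KRW 219,375,040 × 0.0012184 (sell KRW at bid) = NZD 267,286.55
NZD 267,286.55 ÷ 0.077620 (buy ZAR at ask) = ZAR 3,443,526.78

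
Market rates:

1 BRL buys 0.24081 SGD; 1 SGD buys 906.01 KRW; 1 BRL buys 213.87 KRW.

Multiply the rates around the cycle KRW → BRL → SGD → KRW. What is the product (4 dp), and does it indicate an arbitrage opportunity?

Around KRW → BRL → SGD → KRW: 1 ÷ 213.87 × 0.24081 × 906.01 = 1.020135
Product > 1; profitable direction is KRW → BRL → SGD → KRW.

1.0201 (arbitrage exists)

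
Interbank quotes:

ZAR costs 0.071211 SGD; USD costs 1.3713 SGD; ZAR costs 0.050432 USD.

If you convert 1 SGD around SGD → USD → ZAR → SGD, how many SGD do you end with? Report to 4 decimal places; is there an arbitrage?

1.0297 (arbitrage exists)

Around SGD → USD → ZAR → SGD: 1 ÷ 1.3713 ÷ 0.050432 × 0.071211 = 1.029695
Product > 1; profitable direction is SGD → USD → ZAR → SGD.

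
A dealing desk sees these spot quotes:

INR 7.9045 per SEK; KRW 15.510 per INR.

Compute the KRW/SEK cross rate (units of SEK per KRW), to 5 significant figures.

KRW/SEK = 0.0081567

1 KRW ÷ 15.510 = 0.0644745 INR
0.0644745 INR ÷ 7.9045 = 0.00815669 SEK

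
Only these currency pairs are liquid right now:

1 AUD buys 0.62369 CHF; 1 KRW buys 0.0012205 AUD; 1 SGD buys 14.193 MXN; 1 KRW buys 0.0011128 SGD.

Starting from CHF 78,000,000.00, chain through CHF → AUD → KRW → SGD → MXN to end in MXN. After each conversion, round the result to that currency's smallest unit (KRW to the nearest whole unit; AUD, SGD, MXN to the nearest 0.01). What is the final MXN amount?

CHF 78,000,000.00 ÷ 0.62369 = AUD 125,062,130.22
AUD 125,062,130.22 ÷ 0.0012205 = KRW 102,467,947,743
KRW 102,467,947,743 × 0.0011128 = SGD 114,026,332.25
SGD 114,026,332.25 × 14.193 = MXN 1,618,375,733.62

MXN 1,618,375,733.62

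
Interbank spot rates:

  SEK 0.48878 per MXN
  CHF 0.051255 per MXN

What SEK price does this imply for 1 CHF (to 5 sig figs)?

CHF/SEK = 9.5362

1 CHF ÷ 0.051255 = 19.5103 MXN
19.5103 MXN × 0.48878 = 9.53624 SEK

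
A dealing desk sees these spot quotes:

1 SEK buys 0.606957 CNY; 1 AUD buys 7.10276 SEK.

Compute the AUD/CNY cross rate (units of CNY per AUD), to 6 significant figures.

AUD/CNY = 4.31107

1 AUD × 7.10276 = 7.10276 SEK
7.10276 SEK × 0.606957 = 4.31107 CNY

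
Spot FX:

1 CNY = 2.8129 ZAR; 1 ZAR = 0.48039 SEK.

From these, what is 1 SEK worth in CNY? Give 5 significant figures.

SEK/CNY = 0.74003

1 SEK ÷ 0.48039 = 2.08164 ZAR
2.08164 ZAR ÷ 2.8129 = 0.740034 CNY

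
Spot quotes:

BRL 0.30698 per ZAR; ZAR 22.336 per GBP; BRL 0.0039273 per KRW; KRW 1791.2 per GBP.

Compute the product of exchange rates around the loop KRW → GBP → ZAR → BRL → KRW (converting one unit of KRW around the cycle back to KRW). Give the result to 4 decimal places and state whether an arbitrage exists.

Around KRW → GBP → ZAR → BRL → KRW: 1 ÷ 1791.2 × 22.336 × 0.30698 ÷ 0.0039273 = 0.974714
Product < 1; profitable direction is KRW → BRL → ZAR → GBP → KRW.

0.9747 (arbitrage exists)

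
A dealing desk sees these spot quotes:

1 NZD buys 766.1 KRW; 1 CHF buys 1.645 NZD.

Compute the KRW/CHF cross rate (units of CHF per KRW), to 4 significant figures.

1 KRW ÷ 766.1 = 0.00130531 NZD
0.00130531 NZD ÷ 1.645 = 0.000793503 CHF

KRW/CHF = 0.0007935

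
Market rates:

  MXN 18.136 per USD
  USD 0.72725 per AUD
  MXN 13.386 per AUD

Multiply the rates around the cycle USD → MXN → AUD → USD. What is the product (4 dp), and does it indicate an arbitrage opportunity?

Around USD → MXN → AUD → USD: 1 × 18.136 ÷ 13.386 × 0.72725 = 0.985313
Product < 1; profitable direction is USD → AUD → MXN → USD.

0.9853 (arbitrage exists)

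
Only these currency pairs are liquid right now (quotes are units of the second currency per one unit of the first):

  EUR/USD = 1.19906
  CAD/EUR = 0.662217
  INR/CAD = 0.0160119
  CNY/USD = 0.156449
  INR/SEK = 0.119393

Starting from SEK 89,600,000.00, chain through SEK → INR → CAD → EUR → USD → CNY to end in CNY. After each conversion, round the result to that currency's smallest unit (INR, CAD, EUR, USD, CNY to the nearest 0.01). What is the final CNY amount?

SEK 89,600,000.00 ÷ 0.119393 = INR 750,462,757.45
INR 750,462,757.45 × 0.0160119 = CAD 12,016,334.63
CAD 12,016,334.63 × 0.662217 = EUR 7,957,421.07
EUR 7,957,421.07 × 1.19906 = USD 9,541,425.31
USD 9,541,425.31 ÷ 0.156449 = CNY 60,987,448.37

CNY 60,987,448.37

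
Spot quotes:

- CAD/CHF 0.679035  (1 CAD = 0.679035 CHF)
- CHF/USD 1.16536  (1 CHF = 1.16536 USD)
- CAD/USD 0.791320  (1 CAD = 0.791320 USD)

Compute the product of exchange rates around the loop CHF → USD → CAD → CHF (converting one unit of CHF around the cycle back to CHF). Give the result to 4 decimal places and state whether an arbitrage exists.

Around CHF → USD → CAD → CHF: 1 × 1.16536 ÷ 0.791320 × 0.679035 = 1.000000
Product ≈ 1 (deviation 0.000%, within rounding noise).

1.0000 (no arbitrage)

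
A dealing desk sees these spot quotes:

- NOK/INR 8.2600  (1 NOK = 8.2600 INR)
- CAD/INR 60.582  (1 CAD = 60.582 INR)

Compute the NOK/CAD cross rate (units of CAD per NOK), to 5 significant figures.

1 NOK × 8.2600 = 8.26 INR
8.26 INR ÷ 60.582 = 0.136344 CAD

NOK/CAD = 0.13634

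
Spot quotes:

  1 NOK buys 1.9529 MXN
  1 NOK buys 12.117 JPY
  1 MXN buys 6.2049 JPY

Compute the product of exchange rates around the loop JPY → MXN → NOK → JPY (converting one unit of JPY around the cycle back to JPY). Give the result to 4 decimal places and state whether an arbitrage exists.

Around JPY → MXN → NOK → JPY: 1 ÷ 6.2049 ÷ 1.9529 × 12.117 = 0.999955
Product ≈ 1 (deviation 0.005%, within rounding noise).

1.0000 (no arbitrage)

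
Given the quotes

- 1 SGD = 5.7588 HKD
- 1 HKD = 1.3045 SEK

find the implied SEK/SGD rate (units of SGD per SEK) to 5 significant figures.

1 SEK ÷ 1.3045 = 0.766577 HKD
0.766577 HKD ÷ 5.7588 = 0.133114 SGD

SEK/SGD = 0.13311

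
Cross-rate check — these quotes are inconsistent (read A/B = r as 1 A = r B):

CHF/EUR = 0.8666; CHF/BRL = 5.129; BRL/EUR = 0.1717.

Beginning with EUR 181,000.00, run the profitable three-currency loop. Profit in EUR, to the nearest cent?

Profitable loop is EUR → CHF → BRL → EUR:
EUR 181,000.00 ÷ 0.8666 = CHF 208,862.22
CHF 208,862.22 × 5.129 = BRL 1,071,254.33
BRL 1,071,254.33 × 0.1717 = EUR 183,934.37
Profit = EUR 183,934.37 − EUR 181,000.00

Profit: EUR 2,934.37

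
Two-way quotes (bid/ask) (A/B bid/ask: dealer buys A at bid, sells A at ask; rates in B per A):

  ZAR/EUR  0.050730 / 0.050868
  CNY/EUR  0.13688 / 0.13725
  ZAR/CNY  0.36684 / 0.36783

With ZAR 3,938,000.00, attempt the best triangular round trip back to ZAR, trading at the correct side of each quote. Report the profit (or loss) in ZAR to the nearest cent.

Net profit: ZAR 19,136.89

Best loop ZAR → EUR → CNY → ZAR:
ZAR 3,938,000.00 × 0.050730 (sell ZAR at bid) = EUR 199,774.74
EUR 199,774.74 ÷ 0.13725 (buy CNY at ask) = CNY 1,455,553.66
CNY 1,455,553.66 ÷ 0.36783 (buy ZAR at ask) = ZAR 3,957,136.89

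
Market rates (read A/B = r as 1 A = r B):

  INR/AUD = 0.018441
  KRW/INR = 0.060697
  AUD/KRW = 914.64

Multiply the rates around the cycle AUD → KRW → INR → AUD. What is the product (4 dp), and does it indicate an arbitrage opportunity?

Around AUD → KRW → INR → AUD: 1 × 914.64 × 0.060697 × 0.018441 = 1.023769
Product > 1; profitable direction is AUD → KRW → INR → AUD.

1.0238 (arbitrage exists)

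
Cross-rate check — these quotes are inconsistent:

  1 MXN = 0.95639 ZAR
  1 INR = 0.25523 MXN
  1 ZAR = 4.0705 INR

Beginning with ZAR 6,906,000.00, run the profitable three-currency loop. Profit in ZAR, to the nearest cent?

Profitable loop is ZAR → MXN → INR → ZAR:
ZAR 6,906,000.00 ÷ 0.95639 = MXN 7,220,903.61
MXN 7,220,903.61 ÷ 0.25523 = INR 28,291,750.99
INR 28,291,750.99 ÷ 4.0705 = ZAR 6,950,436.31
Profit = ZAR 6,950,436.31 − ZAR 6,906,000.00

Profit: ZAR 44,436.31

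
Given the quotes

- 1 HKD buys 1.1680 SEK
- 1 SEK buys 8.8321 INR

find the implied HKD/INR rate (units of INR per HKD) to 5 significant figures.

HKD/INR = 10.316

1 HKD × 1.1680 = 1.168 SEK
1.168 SEK × 8.8321 = 10.3159 INR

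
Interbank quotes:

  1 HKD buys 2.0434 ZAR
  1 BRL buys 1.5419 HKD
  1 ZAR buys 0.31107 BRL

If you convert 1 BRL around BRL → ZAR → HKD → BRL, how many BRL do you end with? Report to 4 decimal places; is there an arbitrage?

Around BRL → ZAR → HKD → BRL: 1 ÷ 0.31107 ÷ 2.0434 ÷ 1.5419 = 1.020310
Product > 1; profitable direction is BRL → ZAR → HKD → BRL.

1.0203 (arbitrage exists)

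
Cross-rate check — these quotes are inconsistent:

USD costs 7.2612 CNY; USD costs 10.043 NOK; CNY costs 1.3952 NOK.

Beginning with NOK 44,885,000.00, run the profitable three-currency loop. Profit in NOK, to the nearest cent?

Profitable loop is NOK → USD → CNY → NOK:
NOK 44,885,000.00 ÷ 10.043 = USD 4,469,282.09
USD 4,469,282.09 × 7.2612 = CNY 32,452,351.09
CNY 32,452,351.09 × 1.3952 = NOK 45,277,520.24
Profit = NOK 45,277,520.24 − NOK 44,885,000.00

Profit: NOK 392,520.24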